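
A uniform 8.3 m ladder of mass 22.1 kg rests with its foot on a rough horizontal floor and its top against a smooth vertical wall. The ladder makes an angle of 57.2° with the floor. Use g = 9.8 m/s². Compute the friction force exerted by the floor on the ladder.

f ≈ 69.8 N

Torques about the foot: N_wall · 8.3 sin 57.2° = 22.1×9.8×4.15 cos 57.2° → N_wall = 69.788 N.
ΣF_x = 0: f_floor = N_wall = 69.788 N.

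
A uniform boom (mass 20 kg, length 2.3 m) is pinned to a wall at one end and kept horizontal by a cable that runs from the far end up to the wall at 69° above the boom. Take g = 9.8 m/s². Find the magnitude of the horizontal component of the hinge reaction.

Take torques about the hinge: T sin 69° · 2.3 = 20×9.8×1.15 = 225.4 N·m.
So T = 225.4 / (0.9336 × 2.3) = 104.97 N.
ΣF_x = 0: H_x = T cos 69° = 37.619 N.

H_x ≈ 37.6 N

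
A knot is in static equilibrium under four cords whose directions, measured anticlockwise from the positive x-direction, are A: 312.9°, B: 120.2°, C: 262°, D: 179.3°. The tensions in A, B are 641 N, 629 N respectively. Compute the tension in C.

Resolve: ΣF_x = 641 cos 312.9° + 629 cos 120.2° + T_C cos 262° + T_D cos 179.3° = 0.
        ΣF_y = 641 sin 312.9° + 629 sin 120.2° + T_C sin 262° + T_D sin 179.3° = 0.
The known terms sum to (119.9, 74.07) N, so -0.1392 T_C − 0.9999 T_D = -119.9 and -0.9903 T_C + 0.0122 T_D = -74.07.
Solving simultaneously: T_C = 76.15 N, T_D = 109.4 N.

T_C ≈ 76.1 N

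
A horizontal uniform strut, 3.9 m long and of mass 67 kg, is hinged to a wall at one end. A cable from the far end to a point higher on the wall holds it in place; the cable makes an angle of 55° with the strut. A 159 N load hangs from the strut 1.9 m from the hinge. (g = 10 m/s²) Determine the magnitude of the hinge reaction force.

Take torques about the hinge: T sin 55° · 3.9 = 67×10×1.95 + 159×1.9 = 1608.6 N·m.
So T = 1608.6 / (0.8192 × 3.9) = 503.52 N.
ΣF_x = 0: H_x = T cos 55° = 288.81 N.
ΣF_y = 0: H_y = (67×10 + 159) − T sin 55° = 829 − 412.46 = 416.54 N.
|H| = √(H_x² + H_y²) = √((288.81)² + (416.54)²) = 506.87 N.

|H| ≈ 507 N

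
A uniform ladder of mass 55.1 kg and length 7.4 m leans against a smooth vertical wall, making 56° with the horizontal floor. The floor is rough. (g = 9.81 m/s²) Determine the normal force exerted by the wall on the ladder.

Torques about the foot: N_wall · 7.4 sin 56° = 55.1×9.81×3.7 cos 56° → N_wall = 182.3 N.

N_wall ≈ 182 N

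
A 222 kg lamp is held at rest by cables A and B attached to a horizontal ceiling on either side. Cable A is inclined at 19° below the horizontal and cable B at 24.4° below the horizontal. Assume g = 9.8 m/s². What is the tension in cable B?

T_B ≈ 2990 N

Weight W = 222 × 9.8 = 2176 N acts straight down.
Horizontal: T_A cos 19° = T_B cos 24.4°  →  T_A = 0.9632 T_B.
Vertical: T_A sin 19° + T_B sin 24.4° = 2176.
Substituting the horizontal relation into the vertical equation gives 0.7267 T_B = 2176, so T_B = 2994 N.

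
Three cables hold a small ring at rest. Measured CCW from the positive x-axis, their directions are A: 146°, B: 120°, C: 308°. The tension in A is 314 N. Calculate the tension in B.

T_B ≈ 697 N

Resolve: ΣF_x = 314 cos 146° + T_B cos 120° + T_C cos 308° = 0.
        ΣF_y = 314 sin 146° + T_B sin 120° + T_C sin 308° = 0.
The known terms sum to (-260.3, 175.6) N, so -0.5000 T_B + 0.6157 T_C = 260.3 and 0.8660 T_B − 0.7880 T_C = -175.6.
Solving simultaneously: T_B = 697.2 N, T_C = 989 N.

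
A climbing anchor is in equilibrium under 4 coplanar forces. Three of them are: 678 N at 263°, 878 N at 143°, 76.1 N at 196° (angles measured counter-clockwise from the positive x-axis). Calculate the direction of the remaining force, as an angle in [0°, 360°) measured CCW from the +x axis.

θ ≈ 10.9°

Sum the known components: ΣF_x = -857 N, ΣF_y = -165.5 N.
For equilibrium the remaining force must supply (−ΣF_x, −ΣF_y) = (857, 165.5) N.
Magnitude = √((857)² + (165.5)²) = 872.8 N; direction = atan2(165.5, 857) = 10.9°.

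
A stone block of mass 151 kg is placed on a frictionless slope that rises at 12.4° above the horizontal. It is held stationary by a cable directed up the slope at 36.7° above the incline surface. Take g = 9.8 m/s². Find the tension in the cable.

Take axes along and perpendicular to the incline. Weight components: W sin 12.4° = 317.8 N down-slope, W cos 12.4° = 1445 N into the surface.
Along incline: T cos 36.7° = W sin 12.4° → T = 396.3 N.
Perpendicular: N = W cos 12.4° − T sin 36.7° = 1208 N.

T ≈ 396 N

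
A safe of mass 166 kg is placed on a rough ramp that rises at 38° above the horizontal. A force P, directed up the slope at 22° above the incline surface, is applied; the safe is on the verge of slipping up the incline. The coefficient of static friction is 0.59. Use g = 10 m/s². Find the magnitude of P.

On the verge of sliding up the incline, friction equals μN and acts down the slope.
Perpendicular: N + P sin 22° = W cos 38° = 1308 N.
Along incline: P cos 22° = W sin 38° + μN  with W sin 38° = 1022 N.
Solving the pair for P and N: P = 1562 N, N = 722.9 N (and f = μN = 426.5 N).

P ≈ 1560 N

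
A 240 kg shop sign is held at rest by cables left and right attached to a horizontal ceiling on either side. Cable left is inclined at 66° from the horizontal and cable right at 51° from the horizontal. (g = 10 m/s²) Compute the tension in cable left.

T_left ≈ 1700 N

Weight W = 240 × 10 = 2400 N acts straight down.
Horizontal: T_left cos 66° = T_right cos 51°  →  T_right = 0.6463 T_left.
Vertical: T_left sin 66° + T_right sin 51° = 2400.
Substituting the horizontal relation into the vertical equation gives 1.416 T_left = 2400, so T_left = 1695 N.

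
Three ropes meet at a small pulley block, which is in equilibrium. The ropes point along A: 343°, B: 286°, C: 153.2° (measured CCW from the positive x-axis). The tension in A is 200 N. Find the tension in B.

Resolve: ΣF_x = 200 cos 343° + T_B cos 286° + T_C cos 153.2° = 0.
        ΣF_y = 200 sin 343° + T_B sin 286° + T_C sin 153.2° = 0.
The known terms sum to (191.3, -58.47) N, so 0.2756 T_B − 0.8926 T_C = -191.3 and -0.9613 T_B + 0.4509 T_C = 58.47.
Solving simultaneously: T_B = 46.40 N, T_C = 228.6 N.

T_B ≈ 46.4 N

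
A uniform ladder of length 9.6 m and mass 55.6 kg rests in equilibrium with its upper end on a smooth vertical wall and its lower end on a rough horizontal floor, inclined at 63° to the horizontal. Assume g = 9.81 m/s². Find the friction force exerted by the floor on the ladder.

f ≈ 139 N

Torques about the foot: N_wall · 9.6 sin 63° = 55.6×9.81×4.8 cos 63° → N_wall = 138.96 N.
ΣF_x = 0: f_floor = N_wall = 138.96 N.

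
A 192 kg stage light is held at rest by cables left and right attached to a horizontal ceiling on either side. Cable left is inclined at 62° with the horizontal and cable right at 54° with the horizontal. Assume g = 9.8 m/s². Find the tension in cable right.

T_right ≈ 983 N

Weight W = 192 × 9.8 = 1882 N acts straight down.
Horizontal: T_left cos 62° = T_right cos 54°  →  T_left = 1.252 T_right.
Vertical: T_left sin 62° + T_right sin 54° = 1882.
Substituting the horizontal relation into the vertical equation gives 1.914 T_right = 1882, so T_right = 982.8 N.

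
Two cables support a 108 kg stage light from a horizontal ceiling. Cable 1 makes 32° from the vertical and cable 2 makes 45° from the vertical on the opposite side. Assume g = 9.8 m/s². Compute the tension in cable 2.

T_2 ≈ 576 N

Angles from the horizontal: cable 1 is 90° − 32° = 58°, cable 2 is 90° − 45° = 45°.
Weight W = 108 × 9.8 = 1058 N acts straight down.
Horizontal: T_1 cos 58° = T_2 cos 45°  →  T_1 = 1.334 T_2.
Vertical: T_1 sin 58° + T_2 sin 45° = 1058.
Substituting the horizontal relation into the vertical equation gives 1.839 T_2 = 1058, so T_2 = 575.6 N.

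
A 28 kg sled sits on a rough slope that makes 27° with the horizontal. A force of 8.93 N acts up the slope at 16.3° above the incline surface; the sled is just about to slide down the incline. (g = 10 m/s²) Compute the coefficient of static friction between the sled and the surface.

On the verge of sliding down the incline, friction is at its maximum μN and acts up the slope.
Perpendicular to incline: N = W cos 27° − P sin 16.3° = 249.5 − 2.506 = 247 N.
Along incline: P cos 16.3° + μN = W sin 27° → μ = (W sin 27° − P cos 16.3°) / N = 0.48.

μ ≈ 0.480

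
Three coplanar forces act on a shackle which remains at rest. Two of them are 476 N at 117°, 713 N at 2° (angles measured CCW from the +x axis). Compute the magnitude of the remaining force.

F ≈ 669 N

Sum the known components: ΣF_x = 496.5 N, ΣF_y = 449 N.
For equilibrium the remaining force must supply (−ΣF_x, −ΣF_y) = (-496.5, -449) N.
Magnitude = √((-496.5)² + (-449)²) = 669.4 N; direction = atan2(-449, -496.5) = 222.1°.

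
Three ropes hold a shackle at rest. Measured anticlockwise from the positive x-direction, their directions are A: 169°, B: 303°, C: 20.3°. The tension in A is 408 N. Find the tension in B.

Resolve: ΣF_x = 408 cos 169° + T_B cos 303° + T_C cos 20.3° = 0.
        ΣF_y = 408 sin 169° + T_B sin 303° + T_C sin 20.3° = 0.
The known terms sum to (-400.5, 77.85) N, so 0.5446 T_B + 0.9379 T_C = 400.5 and -0.8387 T_B + 0.3469 T_C = -77.85.
Solving simultaneously: T_B = 217.3 N, T_C = 300.9 N.

T_B ≈ 217 N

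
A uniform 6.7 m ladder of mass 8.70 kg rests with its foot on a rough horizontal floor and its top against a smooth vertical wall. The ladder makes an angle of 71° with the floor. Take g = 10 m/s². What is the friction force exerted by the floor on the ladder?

Torques about the foot: N_wall · 6.7 sin 71° = 8.70×10×3.35 cos 71° → N_wall = 14.978 N.
ΣF_x = 0: f_floor = N_wall = 14.978 N.

f ≈ 15 N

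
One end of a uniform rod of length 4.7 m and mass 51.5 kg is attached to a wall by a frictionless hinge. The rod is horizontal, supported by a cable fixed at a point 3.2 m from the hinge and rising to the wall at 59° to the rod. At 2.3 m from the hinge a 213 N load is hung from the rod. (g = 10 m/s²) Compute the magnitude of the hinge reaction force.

|H| ≈ 375 N

Take torques about the hinge: T sin 59° · 3.2 = 51.5×10×2.35 + 213×2.3 = 1700.2 N·m.
So T = 1700.2 / (0.8572 × 3.2) = 619.83 N.
ΣF_x = 0: H_x = T cos 59° = 319.24 N.
ΣF_y = 0: H_y = (51.5×10 + 213) − T sin 59° = 728 − 531.3 = 196.7 N.
|H| = √(H_x² + H_y²) = √((319.24)² + (196.7)²) = 374.97 N.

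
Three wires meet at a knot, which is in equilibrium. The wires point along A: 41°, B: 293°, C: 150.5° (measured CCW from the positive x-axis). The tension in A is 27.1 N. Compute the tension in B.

Resolve: ΣF_x = 27.1 cos 41° + T_B cos 293° + T_C cos 150.5° = 0.
        ΣF_y = 27.1 sin 41° + T_B sin 293° + T_C sin 150.5° = 0.
The known terms sum to (20.45, 17.78) N, so 0.3907 T_B − 0.8704 T_C = -20.45 and -0.9205 T_B + 0.4924 T_C = -17.78.
Solving simultaneously: T_B = 41.96 N, T_C = 42.34 N.

T_B ≈ 42 N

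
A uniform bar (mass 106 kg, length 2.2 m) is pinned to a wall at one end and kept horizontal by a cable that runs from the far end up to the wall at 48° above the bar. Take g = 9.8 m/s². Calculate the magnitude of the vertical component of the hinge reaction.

|H_y| ≈ 519 N

Take torques about the hinge: T sin 48° · 2.2 = 106×9.8×1.1 = 1142.7 N·m.
So T = 1142.7 / (0.7431 × 2.2) = 698.92 N.
ΣF_y = 0: H_y = (106×9.8) − T sin 48° = 1038.8 − 519.4 = 519.4 N.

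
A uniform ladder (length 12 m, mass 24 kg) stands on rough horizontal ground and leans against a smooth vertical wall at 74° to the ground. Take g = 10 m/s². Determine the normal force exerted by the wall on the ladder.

N_wall ≈ 34.4 N

Torques about the foot: N_wall · 12 sin 74° = 24×10×6 cos 74° → N_wall = 34.409 N.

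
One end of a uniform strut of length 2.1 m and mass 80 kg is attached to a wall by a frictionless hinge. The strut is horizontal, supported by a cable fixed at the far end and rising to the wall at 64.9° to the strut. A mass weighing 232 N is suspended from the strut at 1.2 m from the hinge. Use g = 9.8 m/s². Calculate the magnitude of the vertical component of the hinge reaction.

Take torques about the hinge: T sin 64.9° · 2.1 = 80×9.8×1.05 + 232×1.2 = 1101.6 N·m.
So T = 1101.6 / (0.9056 × 2.1) = 579.27 N.
ΣF_y = 0: H_y = (80×9.8 + 232) − T sin 64.9° = 1016 − 524.57 = 491.43 N.

|H_y| ≈ 491 N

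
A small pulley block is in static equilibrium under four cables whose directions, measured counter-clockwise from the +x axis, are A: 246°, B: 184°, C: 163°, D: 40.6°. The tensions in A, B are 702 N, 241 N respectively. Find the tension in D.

Resolve: ΣF_x = 702 cos 246° + 241 cos 184° + T_C cos 163° + T_D cos 40.6° = 0.
        ΣF_y = 702 sin 246° + 241 sin 184° + T_C sin 163° + T_D sin 40.6° = 0.
The known terms sum to (-525.9, -658.1) N, so -0.9563 T_C + 0.7593 T_D = 525.9 and 0.2924 T_C + 0.6508 T_D = 658.1.
Solving simultaneously: T_C = 186.4 N, T_D = 927.5 N.

T_D ≈ 928 N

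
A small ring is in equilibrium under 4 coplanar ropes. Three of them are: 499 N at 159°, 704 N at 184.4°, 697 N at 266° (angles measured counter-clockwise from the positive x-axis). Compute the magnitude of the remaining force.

Sum the known components: ΣF_x = -1216 N, ΣF_y = -570.5 N.
For equilibrium the remaining force must supply (−ΣF_x, −ΣF_y) = (1216, 570.5) N.
Magnitude = √((1216)² + (570.5)²) = 1344 N; direction = atan2(570.5, 1216) = 25.1°.

F ≈ 1340 N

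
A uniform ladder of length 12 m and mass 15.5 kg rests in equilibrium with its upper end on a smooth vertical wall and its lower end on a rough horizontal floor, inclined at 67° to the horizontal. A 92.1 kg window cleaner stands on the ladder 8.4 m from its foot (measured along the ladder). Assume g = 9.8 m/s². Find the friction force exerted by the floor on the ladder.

Torques about the foot: N_wall · 12 sin 67° = 15.5×9.8×6 cos 67° + 92.1×9.8×8.4 cos 67° → N_wall = 300.42 N.
ΣF_x = 0: f_floor = N_wall = 300.42 N.

f ≈ 300 N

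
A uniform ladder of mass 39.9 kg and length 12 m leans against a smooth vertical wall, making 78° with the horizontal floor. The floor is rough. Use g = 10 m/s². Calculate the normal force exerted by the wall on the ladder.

Torques about the foot: N_wall · 12 sin 78° = 39.9×10×6 cos 78° → N_wall = 42.405 N.

N_wall ≈ 42.4 N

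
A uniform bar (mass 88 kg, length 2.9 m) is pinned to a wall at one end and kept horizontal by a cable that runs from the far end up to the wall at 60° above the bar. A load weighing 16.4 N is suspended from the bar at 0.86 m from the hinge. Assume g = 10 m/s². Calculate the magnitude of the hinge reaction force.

Take torques about the hinge: T sin 60° · 2.9 = 88×10×1.45 + 16.4×0.86 = 1290.1 N·m.
So T = 1290.1 / (0.8660 × 2.9) = 513.68 N.
ΣF_x = 0: H_x = T cos 60° = 256.84 N.
ΣF_y = 0: H_y = (88×10 + 16.4) − T sin 60° = 896.4 − 444.86 = 451.54 N.
|H| = √(H_x² + H_y²) = √((256.84)² + (451.54)²) = 519.47 N.

|H| ≈ 519 N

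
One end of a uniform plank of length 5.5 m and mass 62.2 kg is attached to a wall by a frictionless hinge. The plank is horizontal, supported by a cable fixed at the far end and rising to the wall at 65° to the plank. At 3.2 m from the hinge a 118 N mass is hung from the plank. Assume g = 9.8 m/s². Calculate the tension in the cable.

Take torques about the hinge: T sin 65° · 5.5 = 62.2×9.8×2.75 + 118×3.2 = 2053.9 N·m.
So T = 2053.9 / (0.9063 × 5.5) = 412.04 N.

T ≈ 412 N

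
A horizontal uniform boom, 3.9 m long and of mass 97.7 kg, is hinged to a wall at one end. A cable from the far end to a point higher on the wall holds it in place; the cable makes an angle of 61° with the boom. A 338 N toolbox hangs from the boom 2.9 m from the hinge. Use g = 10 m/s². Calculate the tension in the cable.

Take torques about the hinge: T sin 61° · 3.9 = 97.7×10×1.95 + 338×2.9 = 2885.3 N·m.
So T = 2885.3 / (0.8746 × 3.9) = 845.89 N.

T ≈ 846 N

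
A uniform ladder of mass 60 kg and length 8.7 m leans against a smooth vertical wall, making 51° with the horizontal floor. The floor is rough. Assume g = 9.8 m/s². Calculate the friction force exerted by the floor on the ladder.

f ≈ 238 N

Torques about the foot: N_wall · 8.7 sin 51° = 60×9.8×4.35 cos 51° → N_wall = 238.08 N.
ΣF_x = 0: f_floor = N_wall = 238.08 N.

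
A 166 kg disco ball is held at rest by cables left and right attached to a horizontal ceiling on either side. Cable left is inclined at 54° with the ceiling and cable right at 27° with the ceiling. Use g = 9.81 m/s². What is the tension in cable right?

Weight W = 166 × 9.81 = 1628 N acts straight down.
Horizontal: T_left cos 54° = T_right cos 27°  →  T_left = 1.516 T_right.
Vertical: T_left sin 54° + T_right sin 27° = 1628.
Substituting the horizontal relation into the vertical equation gives 1.68 T_right = 1628, so T_right = 969.1 N.

T_right ≈ 969 N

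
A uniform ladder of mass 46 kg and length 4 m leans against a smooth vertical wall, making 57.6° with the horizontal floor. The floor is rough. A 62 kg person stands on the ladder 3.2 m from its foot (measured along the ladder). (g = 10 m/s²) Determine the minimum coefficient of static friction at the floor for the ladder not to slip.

ΣF_y = 0: N_floor = 46×10 + 62×10 = 1080 N.
Torques about the foot: N_wall · 4 sin 57.6° = 46×10×2 cos 57.6° + 62×10×3.2 cos 57.6° → N_wall = 460.73 N.
ΣF_x = 0: f_floor = N_wall = 460.73 N.
μ_min = f_floor / N_floor = 460.73 / 1080 = 0.4266.

μ_min ≈ 0.427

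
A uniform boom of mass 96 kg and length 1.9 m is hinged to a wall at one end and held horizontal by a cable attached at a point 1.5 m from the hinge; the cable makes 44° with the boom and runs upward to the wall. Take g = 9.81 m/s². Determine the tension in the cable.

T ≈ 859 N

Take torques about the hinge: T sin 44° · 1.5 = 96×9.81×0.95 = 894.67 N·m.
So T = 894.67 / (0.6947 × 1.5) = 858.62 N.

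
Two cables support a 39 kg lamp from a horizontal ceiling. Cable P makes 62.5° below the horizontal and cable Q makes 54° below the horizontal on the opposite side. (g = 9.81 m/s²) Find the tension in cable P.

Weight W = 39 × 9.81 = 382.6 N acts straight down.
Horizontal: T_P cos 62.5° = T_Q cos 54°  →  T_Q = 0.7856 T_P.
Vertical: T_P sin 62.5° + T_Q sin 54° = 382.6.
Substituting the horizontal relation into the vertical equation gives 1.523 T_P = 382.6, so T_P = 251.3 N.

T_P ≈ 251 N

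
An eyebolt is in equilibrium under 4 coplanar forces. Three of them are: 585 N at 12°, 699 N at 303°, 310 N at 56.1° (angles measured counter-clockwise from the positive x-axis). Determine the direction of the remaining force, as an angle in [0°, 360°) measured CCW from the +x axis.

Sum the known components: ΣF_x = 1126 N, ΣF_y = -207.3 N.
For equilibrium the remaining force must supply (−ΣF_x, −ΣF_y) = (-1126, 207.3) N.
Magnitude = √((-1126)² + (207.3)²) = 1145 N; direction = atan2(207.3, -1126) = 169.6°.

θ ≈ 170°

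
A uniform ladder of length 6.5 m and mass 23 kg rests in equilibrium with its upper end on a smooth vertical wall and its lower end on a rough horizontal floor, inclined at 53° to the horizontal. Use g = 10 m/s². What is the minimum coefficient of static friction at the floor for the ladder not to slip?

μ_min ≈ 0.377

ΣF_y = 0: N_floor = 23×10 = 230 N.
Torques about the foot: N_wall · 6.5 sin 53° = 23×10×3.25 cos 53° → N_wall = 86.659 N.
ΣF_x = 0: f_floor = N_wall = 86.659 N.
μ_min = f_floor / N_floor = 86.659 / 230 = 0.3768.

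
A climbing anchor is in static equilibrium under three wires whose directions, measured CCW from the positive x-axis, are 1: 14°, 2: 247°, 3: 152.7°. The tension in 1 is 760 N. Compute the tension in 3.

T_3 ≈ 609 N

Resolve: ΣF_x = 760 cos 14° + T_2 cos 247° + T_3 cos 152.7° = 0.
        ΣF_y = 760 sin 14° + T_2 sin 247° + T_3 sin 152.7° = 0.
The known terms sum to (737.4, 183.9) N, so -0.3907 T_2 − 0.8886 T_3 = -737.4 and -0.9205 T_2 + 0.4586 T_3 = -183.9.
Solving simultaneously: T_2 = 503 N, T_3 = 608.7 N.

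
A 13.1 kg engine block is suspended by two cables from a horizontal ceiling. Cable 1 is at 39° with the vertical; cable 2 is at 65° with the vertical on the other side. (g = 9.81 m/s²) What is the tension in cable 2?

Angles from the horizontal: cable 1 is 90° − 39° = 51°, cable 2 is 90° − 65° = 25°.
Weight W = 13.1 × 9.81 = 128.5 N acts straight down.
Horizontal: T_1 cos 51° = T_2 cos 25°  →  T_1 = 1.44 T_2.
Vertical: T_1 sin 51° + T_2 sin 25° = 128.5.
Substituting the horizontal relation into the vertical equation gives 1.542 T_2 = 128.5, so T_2 = 83.35 N.

T_2 ≈ 83.4 N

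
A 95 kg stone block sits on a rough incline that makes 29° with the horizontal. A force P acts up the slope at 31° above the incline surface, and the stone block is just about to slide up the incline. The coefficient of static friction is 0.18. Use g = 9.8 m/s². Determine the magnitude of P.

P ≈ 629 N

On the verge of sliding up the incline, friction equals μN and acts down the slope.
Perpendicular: N + P sin 31° = W cos 29° = 814.3 N.
Along incline: P cos 31° = W sin 29° + μN  with W sin 29° = 451.4 N.
Solving the pair for P and N: P = 629.5 N, N = 490.1 N (and f = μN = 88.21 N).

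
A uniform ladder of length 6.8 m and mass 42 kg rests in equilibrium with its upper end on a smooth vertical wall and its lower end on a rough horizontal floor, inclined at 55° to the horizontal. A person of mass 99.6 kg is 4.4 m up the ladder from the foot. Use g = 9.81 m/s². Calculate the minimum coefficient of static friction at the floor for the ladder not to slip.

μ_min ≈ 0.423

ΣF_y = 0: N_floor = 42×9.81 + 99.6×9.81 = 1389.1 N.
Torques about the foot: N_wall · 6.8 sin 55° = 42×9.81×3.4 cos 55° + 99.6×9.81×4.4 cos 55° → N_wall = 586.94 N.
ΣF_x = 0: f_floor = N_wall = 586.94 N.
μ_min = f_floor / N_floor = 586.94 / 1389.1 = 0.4225.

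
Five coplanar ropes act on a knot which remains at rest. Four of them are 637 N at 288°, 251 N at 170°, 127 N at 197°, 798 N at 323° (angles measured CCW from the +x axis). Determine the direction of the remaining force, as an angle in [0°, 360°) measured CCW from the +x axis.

θ ≈ 113°

Sum the known components: ΣF_x = 465.5 N, ΣF_y = -1080 N.
For equilibrium the remaining force must supply (−ΣF_x, −ΣF_y) = (-465.5, 1080) N.
Magnitude = √((-465.5)² + (1080)²) = 1176 N; direction = atan2(1080, -465.5) = 113.3°.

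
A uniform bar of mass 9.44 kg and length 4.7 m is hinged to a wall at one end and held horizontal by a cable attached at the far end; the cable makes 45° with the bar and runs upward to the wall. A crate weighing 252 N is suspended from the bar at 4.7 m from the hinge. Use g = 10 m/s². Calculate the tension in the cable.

T ≈ 423 N

Take torques about the hinge: T sin 45° · 4.7 = 9.44×10×2.35 + 252×4.7 = 1406.2 N·m.
So T = 1406.2 / (0.7071 × 4.7) = 423.13 N.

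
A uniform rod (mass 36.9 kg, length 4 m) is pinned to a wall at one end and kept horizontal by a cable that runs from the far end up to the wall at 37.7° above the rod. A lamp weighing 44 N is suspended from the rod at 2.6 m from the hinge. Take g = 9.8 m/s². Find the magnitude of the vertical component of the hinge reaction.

|H_y| ≈ 196 N

Take torques about the hinge: T sin 37.7° · 4 = 36.9×9.8×2 + 44×2.6 = 837.64 N·m.
So T = 837.64 / (0.6115 × 4) = 342.44 N.
ΣF_y = 0: H_y = (36.9×9.8 + 44) − T sin 37.7° = 405.62 − 209.41 = 196.21 N.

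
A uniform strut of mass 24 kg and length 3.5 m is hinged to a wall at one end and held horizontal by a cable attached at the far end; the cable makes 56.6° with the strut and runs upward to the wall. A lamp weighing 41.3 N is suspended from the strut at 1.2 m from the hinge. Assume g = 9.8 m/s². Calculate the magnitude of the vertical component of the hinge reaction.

Take torques about the hinge: T sin 56.6° · 3.5 = 24×9.8×1.75 + 41.3×1.2 = 461.16 N·m.
So T = 461.16 / (0.8348 × 3.5) = 157.83 N.
ΣF_y = 0: H_y = (24×9.8 + 41.3) − T sin 56.6° = 276.5 − 131.76 = 144.74 N.

|H_y| ≈ 145 N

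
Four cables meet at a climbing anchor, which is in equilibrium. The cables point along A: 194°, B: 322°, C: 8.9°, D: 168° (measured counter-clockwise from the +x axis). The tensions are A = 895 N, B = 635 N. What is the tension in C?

T_C ≈ 1880 N

Resolve: ΣF_x = 895 cos 194° + 635 cos 322° + T_C cos 8.9° + T_D cos 168° = 0.
        ΣF_y = 895 sin 194° + 635 sin 322° + T_C sin 8.9° + T_D sin 168° = 0.
The known terms sum to (-368, -607.5) N, so 0.9880 T_C − 0.9781 T_D = 368 and 0.1547 T_C + 0.2079 T_D = 607.5.
Solving simultaneously: T_C = 1880 N, T_D = 1523 N.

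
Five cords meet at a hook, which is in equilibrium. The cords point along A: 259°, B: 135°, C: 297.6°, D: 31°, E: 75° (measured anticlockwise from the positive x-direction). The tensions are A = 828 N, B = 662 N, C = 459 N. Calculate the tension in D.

Resolve: ΣF_x = 828 cos 259° + 662 cos 135° + 459 cos 297.6° + T_D cos 31° + T_E cos 75° = 0.
        ΣF_y = 828 sin 259° + 662 sin 135° + 459 sin 297.6° + T_D sin 31° + T_E sin 75° = 0.
The known terms sum to (-413.4, -751.5) N, so 0.8572 T_D + 0.2588 T_E = 413.4 and 0.5150 T_D + 0.9659 T_E = 751.5.
Solving simultaneously: T_D = 294.9 N, T_E = 620.7 N.

T_D ≈ 295 N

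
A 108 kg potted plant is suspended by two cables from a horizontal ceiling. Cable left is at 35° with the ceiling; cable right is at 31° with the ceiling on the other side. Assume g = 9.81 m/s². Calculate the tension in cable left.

Weight W = 108 × 9.81 = 1059 N acts straight down.
Horizontal: T_left cos 35° = T_right cos 31°  →  T_right = 0.9557 T_left.
Vertical: T_left sin 35° + T_right sin 31° = 1059.
Substituting the horizontal relation into the vertical equation gives 1.066 T_left = 1059, so T_left = 994.1 N.

T_left ≈ 994 N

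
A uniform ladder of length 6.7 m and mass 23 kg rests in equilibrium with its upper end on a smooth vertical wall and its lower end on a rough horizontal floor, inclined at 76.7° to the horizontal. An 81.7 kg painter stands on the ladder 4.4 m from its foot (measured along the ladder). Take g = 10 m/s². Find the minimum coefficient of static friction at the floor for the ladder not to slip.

ΣF_y = 0: N_floor = 23×10 + 81.7×10 = 1047 N.
Torques about the foot: N_wall · 6.7 sin 76.7° = 23×10×3.35 cos 76.7° + 81.7×10×4.4 cos 76.7° → N_wall = 154.02 N.
ΣF_x = 0: f_floor = N_wall = 154.02 N.
μ_min = f_floor / N_floor = 154.02 / 1047 = 0.1471.

μ_min ≈ 0.147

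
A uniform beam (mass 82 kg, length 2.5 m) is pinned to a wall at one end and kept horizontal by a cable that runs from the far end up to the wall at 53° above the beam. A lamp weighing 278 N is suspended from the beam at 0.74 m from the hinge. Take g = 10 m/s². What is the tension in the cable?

T ≈ 616 N

Take torques about the hinge: T sin 53° · 2.5 = 82×10×1.25 + 278×0.74 = 1230.7 N·m.
So T = 1230.7 / (0.7986 × 2.5) = 616.41 N.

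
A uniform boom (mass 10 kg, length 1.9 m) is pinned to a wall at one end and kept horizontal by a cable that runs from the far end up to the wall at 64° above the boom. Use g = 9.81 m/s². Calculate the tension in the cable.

T ≈ 54.6 N

Take torques about the hinge: T sin 64° · 1.9 = 10×9.81×0.95 = 93.195 N·m.
So T = 93.195 / (0.8988 × 1.9) = 54.573 N.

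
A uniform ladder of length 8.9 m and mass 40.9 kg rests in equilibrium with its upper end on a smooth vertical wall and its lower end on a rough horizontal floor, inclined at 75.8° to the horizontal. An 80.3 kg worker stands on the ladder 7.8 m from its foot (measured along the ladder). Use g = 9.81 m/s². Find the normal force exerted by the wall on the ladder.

N_wall ≈ 225 N

Torques about the foot: N_wall · 8.9 sin 75.8° = 40.9×9.81×4.45 cos 75.8° + 80.3×9.81×7.8 cos 75.8° → N_wall = 225.46 N.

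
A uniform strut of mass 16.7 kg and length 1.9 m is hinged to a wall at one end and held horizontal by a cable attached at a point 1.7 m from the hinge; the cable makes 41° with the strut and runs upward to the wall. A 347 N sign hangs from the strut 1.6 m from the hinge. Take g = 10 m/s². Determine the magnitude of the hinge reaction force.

Take torques about the hinge: T sin 41° · 1.7 = 16.7×10×0.95 + 347×1.6 = 713.85 N·m.
So T = 713.85 / (0.6561 × 1.7) = 640.05 N.
ΣF_x = 0: H_x = T cos 41° = 483.05 N.
ΣF_y = 0: H_y = (16.7×10 + 347) − T sin 41° = 514 − 419.91 = 94.088 N.
|H| = √(H_x² + H_y²) = √((483.05)² + (94.088)²) = 492.13 N.

|H| ≈ 492 N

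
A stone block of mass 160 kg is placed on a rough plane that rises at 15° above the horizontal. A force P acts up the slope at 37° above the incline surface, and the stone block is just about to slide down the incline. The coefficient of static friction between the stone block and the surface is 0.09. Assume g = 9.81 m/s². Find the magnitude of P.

P ≈ 362 N

On the verge of sliding down the incline, friction equals μN and acts up the slope.
Perpendicular: N + P sin 37° = W cos 15° = 1516 N.
Along incline: P cos 37° + μN = W sin 15° with W sin 15° = 406.2 N.
Solving the pair for P and N: P = 362.4 N, N = 1298 N (and f = μN = 116.8 N).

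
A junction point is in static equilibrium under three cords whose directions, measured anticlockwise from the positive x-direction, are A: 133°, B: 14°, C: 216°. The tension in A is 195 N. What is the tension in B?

Resolve: ΣF_x = 195 cos 133° + T_B cos 14° + T_C cos 216° = 0.
        ΣF_y = 195 sin 133° + T_B sin 14° + T_C sin 216° = 0.
The known terms sum to (-133, 142.6) N, so 0.9703 T_B − 0.8090 T_C = 133 and 0.2419 T_B − 0.5878 T_C = -142.6.
Solving simultaneously: T_B = 516.7 N, T_C = 455.3 N.

T_B ≈ 517 N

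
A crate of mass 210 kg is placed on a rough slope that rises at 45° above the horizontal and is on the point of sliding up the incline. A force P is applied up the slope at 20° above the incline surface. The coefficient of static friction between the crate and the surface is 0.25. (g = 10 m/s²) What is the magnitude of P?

On the verge of sliding up the incline, friction equals μN and acts down the slope.
Perpendicular: N + P sin 20° = W cos 45° = 1485 N.
Along incline: P cos 20° = W sin 45° + μN  with W sin 45° = 1485 N.
Solving the pair for P and N: P = 1811 N, N = 865.7 N (and f = μN = 216.4 N).

P ≈ 1810 N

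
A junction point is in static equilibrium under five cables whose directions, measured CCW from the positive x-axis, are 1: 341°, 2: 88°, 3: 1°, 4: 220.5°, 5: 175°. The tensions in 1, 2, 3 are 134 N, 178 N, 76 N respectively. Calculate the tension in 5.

Resolve: ΣF_x = 134 cos 341° + 178 cos 88° + 76 cos 1° + T_4 cos 220.5° + T_5 cos 175° = 0.
        ΣF_y = 134 sin 341° + 178 sin 88° + 76 sin 1° + T_4 sin 220.5° + T_5 sin 175° = 0.
The known terms sum to (208.9, 135.6) N, so -0.7604 T_4 − 0.9962 T_5 = -208.9 and -0.6494 T_4 + 0.0872 T_5 = -135.6.
Solving simultaneously: T_4 = 214.9 N, T_5 = 45.66 N.

T_5 ≈ 45.7 N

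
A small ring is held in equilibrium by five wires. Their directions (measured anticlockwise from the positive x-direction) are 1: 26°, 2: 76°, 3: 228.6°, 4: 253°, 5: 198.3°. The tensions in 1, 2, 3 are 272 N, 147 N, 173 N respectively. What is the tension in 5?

Resolve: ΣF_x = 272 cos 26° + 147 cos 76° + 173 cos 228.6° + T_4 cos 253° + T_5 cos 198.3° = 0.
        ΣF_y = 272 sin 26° + 147 sin 76° + 173 sin 228.6° + T_4 sin 253° + T_5 sin 198.3° = 0.
The known terms sum to (165.6, 132.1) N, so -0.2924 T_4 − 0.9494 T_5 = -165.6 and -0.9563 T_4 − 0.3140 T_5 = -132.1.
Solving simultaneously: T_4 = 89.95 N, T_5 = 146.7 N.

T_5 ≈ 147 N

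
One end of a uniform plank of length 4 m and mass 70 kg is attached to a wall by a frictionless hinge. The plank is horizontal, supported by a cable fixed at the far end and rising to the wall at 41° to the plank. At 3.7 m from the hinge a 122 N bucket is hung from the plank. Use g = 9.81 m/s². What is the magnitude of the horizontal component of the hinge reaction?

H_x ≈ 525 N

Take torques about the hinge: T sin 41° · 4 = 70×9.81×2 + 122×3.7 = 1824.8 N·m.
So T = 1824.8 / (0.6561 × 4) = 695.36 N.
ΣF_x = 0: H_x = T cos 41° = 524.8 N.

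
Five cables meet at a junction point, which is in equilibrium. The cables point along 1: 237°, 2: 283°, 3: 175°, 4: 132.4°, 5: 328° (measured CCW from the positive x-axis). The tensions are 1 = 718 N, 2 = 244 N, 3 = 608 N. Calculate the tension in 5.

T_5 ≈ 4560 N

Resolve: ΣF_x = 718 cos 237° + 244 cos 283° + 608 cos 175° + T_4 cos 132.4° + T_5 cos 328° = 0.
        ΣF_y = 718 sin 237° + 244 sin 283° + 608 sin 175° + T_4 sin 132.4° + T_5 sin 328° = 0.
The known terms sum to (-941.8, -786.9) N, so -0.6743 T_4 + 0.8480 T_5 = 941.8 and 0.7385 T_4 − 0.5299 T_5 = 786.9.
Solving simultaneously: T_4 = 4338 N, T_5 = 4559 N.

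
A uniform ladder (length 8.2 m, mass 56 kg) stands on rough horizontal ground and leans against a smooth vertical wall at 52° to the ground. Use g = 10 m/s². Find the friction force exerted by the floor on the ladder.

Torques about the foot: N_wall · 8.2 sin 52° = 56×10×4.1 cos 52° → N_wall = 218.76 N.
ΣF_x = 0: f_floor = N_wall = 218.76 N.

f ≈ 219 N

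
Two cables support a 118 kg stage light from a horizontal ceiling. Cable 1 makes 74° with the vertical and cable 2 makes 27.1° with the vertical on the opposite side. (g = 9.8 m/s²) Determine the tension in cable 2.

T_2 ≈ 1130 N

Angles from the horizontal: cable 1 is 90° − 74° = 16°, cable 2 is 90° − 27.1° = 62.9°.
Weight W = 118 × 9.8 = 1156 N acts straight down.
Horizontal: T_1 cos 16° = T_2 cos 62.9°  →  T_1 = 0.4739 T_2.
Vertical: T_1 sin 16° + T_2 sin 62.9° = 1156.
Substituting the horizontal relation into the vertical equation gives 1.021 T_2 = 1156, so T_2 = 1133 N.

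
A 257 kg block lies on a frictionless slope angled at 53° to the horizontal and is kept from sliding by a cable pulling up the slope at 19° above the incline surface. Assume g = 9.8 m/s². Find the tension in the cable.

Take axes along and perpendicular to the incline. Weight components: W sin 53° = 2011 N down-slope, W cos 53° = 1516 N into the surface.
Along incline: T cos 19° = W sin 53° → T = 2127 N.
Perpendicular: N = W cos 53° − T sin 19° = 823.1 N.

T ≈ 2130 N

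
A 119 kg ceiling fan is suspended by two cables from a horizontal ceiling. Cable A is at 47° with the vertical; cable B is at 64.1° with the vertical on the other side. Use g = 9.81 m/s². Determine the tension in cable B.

Angles from the horizontal: cable A is 90° − 47° = 43°, cable B is 90° − 64.1° = 25.9°.
Weight W = 119 × 9.81 = 1167 N acts straight down.
Horizontal: T_A cos 43° = T_B cos 25.9°  →  T_A = 1.23 T_B.
Vertical: T_A sin 43° + T_B sin 25.9° = 1167.
Substituting the horizontal relation into the vertical equation gives 1.276 T_B = 1167, so T_B = 915.1 N.

T_B ≈ 915 N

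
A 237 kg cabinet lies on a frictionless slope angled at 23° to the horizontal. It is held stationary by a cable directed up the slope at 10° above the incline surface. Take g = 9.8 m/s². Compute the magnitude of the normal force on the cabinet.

Take axes along and perpendicular to the incline. Weight components: W sin 23° = 907.5 N down-slope, W cos 23° = 2138 N into the surface.
Along incline: T cos 10° = W sin 23° → T = 921.5 N.
Perpendicular: N = W cos 23° − T sin 10° = 1978 N.

N ≈ 1980 N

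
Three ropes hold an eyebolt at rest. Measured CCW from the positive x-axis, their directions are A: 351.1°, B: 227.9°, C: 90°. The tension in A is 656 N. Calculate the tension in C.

T_C ≈ 819 N

Resolve: ΣF_x = 656 cos 351.1° + T_B cos 227.9° + T_C cos 90° = 0.
        ΣF_y = 656 sin 351.1° + T_B sin 227.9° + T_C sin 90° = 0.
The known terms sum to (648.1, -101.5) N, so -0.6704 T_B + 0.0000 T_C = -648.1 and -0.7420 T_B + 1.0000 T_C = 101.5.
Solving simultaneously: T_B = 966.7 N, T_C = 818.8 N.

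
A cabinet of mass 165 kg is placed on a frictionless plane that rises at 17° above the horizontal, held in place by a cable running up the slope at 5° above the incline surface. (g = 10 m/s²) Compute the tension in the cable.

T ≈ 484 N

Take axes along and perpendicular to the incline. Weight components: W sin 17° = 482.4 N down-slope, W cos 17° = 1578 N into the surface.
Along incline: T cos 5° = W sin 17° → T = 484.3 N.
Perpendicular: N = W cos 17° − T sin 5° = 1536 N.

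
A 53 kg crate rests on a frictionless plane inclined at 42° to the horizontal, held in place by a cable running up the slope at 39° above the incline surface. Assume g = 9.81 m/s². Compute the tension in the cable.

T ≈ 448 N

Take axes along and perpendicular to the incline. Weight components: W sin 42° = 347.9 N down-slope, W cos 42° = 386.4 N into the surface.
Along incline: T cos 39° = W sin 42° → T = 447.7 N.
Perpendicular: N = W cos 42° − T sin 39° = 104.7 N.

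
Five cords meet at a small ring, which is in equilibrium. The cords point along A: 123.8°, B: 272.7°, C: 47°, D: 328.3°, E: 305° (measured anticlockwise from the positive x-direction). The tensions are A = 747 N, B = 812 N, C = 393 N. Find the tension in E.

T_E ≈ 63.6 N

Resolve: ΣF_x = 747 cos 123.8° + 812 cos 272.7° + 393 cos 47° + T_D cos 328.3° + T_E cos 305° = 0.
        ΣF_y = 747 sin 123.8° + 812 sin 272.7° + 393 sin 47° + T_D sin 328.3° + T_E sin 305° = 0.
The known terms sum to (-109.3, 97.07) N, so 0.8508 T_D + 0.5736 T_E = 109.3 and -0.5255 T_D − 0.8192 T_E = -97.07.
Solving simultaneously: T_D = 85.55 N, T_E = 63.62 N.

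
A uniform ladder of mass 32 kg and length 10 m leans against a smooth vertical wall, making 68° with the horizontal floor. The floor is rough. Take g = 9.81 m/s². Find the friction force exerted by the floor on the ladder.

Torques about the foot: N_wall · 10 sin 68° = 32×9.81×5 cos 68° → N_wall = 63.416 N.
ΣF_x = 0: f_floor = N_wall = 63.416 N.

f ≈ 63.4 N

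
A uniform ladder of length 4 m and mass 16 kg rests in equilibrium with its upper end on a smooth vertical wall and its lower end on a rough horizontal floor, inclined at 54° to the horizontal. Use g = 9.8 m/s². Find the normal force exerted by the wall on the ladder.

N_wall ≈ 57 N

Torques about the foot: N_wall · 4 sin 54° = 16×9.8×2 cos 54° → N_wall = 56.961 N.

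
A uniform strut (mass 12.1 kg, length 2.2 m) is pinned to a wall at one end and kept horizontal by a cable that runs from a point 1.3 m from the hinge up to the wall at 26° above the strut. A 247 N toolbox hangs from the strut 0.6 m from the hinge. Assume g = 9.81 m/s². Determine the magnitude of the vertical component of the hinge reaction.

|H_y| ≈ 151 N

Take torques about the hinge: T sin 26° · 1.3 = 12.1×9.81×1.1 + 247×0.6 = 278.77 N·m.
So T = 278.77 / (0.4384 × 1.3) = 489.17 N.
ΣF_y = 0: H_y = (12.1×9.81 + 247) − T sin 26° = 365.7 − 214.44 = 151.26 N.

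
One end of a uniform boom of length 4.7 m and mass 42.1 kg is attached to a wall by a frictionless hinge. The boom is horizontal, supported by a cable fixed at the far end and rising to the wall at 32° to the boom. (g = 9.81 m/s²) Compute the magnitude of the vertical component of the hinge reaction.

Take torques about the hinge: T sin 32° · 4.7 = 42.1×9.81×2.35 = 970.55 N·m.
So T = 970.55 / (0.5299 × 4.7) = 389.68 N.
ΣF_y = 0: H_y = (42.1×9.81) − T sin 32° = 413 − 206.5 = 206.5 N.

|H_y| ≈ 207 N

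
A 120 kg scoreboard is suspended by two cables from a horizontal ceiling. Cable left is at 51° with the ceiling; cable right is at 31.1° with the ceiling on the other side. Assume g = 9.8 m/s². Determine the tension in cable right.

Weight W = 120 × 9.8 = 1176 N acts straight down.
Horizontal: T_left cos 51° = T_right cos 31.1°  →  T_left = 1.361 T_right.
Vertical: T_left sin 51° + T_right sin 31.1° = 1176.
Substituting the horizontal relation into the vertical equation gives 1.574 T_right = 1176, so T_right = 747.2 N.

T_right ≈ 747 N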